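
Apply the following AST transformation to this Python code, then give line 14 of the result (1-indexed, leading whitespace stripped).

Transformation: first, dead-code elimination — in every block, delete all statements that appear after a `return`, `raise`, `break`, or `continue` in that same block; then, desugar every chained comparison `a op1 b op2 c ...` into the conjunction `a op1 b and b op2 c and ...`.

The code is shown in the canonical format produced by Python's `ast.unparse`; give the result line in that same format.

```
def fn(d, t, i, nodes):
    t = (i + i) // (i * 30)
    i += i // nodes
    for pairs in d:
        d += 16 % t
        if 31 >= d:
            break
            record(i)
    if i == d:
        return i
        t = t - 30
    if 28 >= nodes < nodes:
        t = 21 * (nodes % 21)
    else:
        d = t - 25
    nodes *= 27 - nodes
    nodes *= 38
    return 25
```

nodes *= 27 - nodes

Transformed code:
def fn(d, t, i, nodes):
    t = (i + i) // (i * 30)
    i += i // nodes
    for pairs in d:
        d += 16 % t
        if 31 >= d:
            break
    if i == d:
        return i
    if 28 >= nodes and nodes < nodes:
        t = 21 * (nodes % 21)
    else:
        d = t - 25
    nodes *= 27 - nodes
    nodes *= 38
    return 25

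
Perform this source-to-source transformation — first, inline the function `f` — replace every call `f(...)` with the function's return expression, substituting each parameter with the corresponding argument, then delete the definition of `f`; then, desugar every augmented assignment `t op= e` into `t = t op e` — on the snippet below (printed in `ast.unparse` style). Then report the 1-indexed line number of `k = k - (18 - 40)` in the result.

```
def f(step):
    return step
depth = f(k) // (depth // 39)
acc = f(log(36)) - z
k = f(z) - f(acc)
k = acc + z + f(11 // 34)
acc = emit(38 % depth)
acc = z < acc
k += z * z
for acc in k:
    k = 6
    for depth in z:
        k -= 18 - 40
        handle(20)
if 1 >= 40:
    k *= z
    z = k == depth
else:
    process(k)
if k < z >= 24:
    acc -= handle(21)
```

11

Transformed code:
depth = k // (depth // 39)
acc = log(36) - z
k = z - acc
k = acc + z + 11 // 34
acc = emit(38 % depth)
acc = z < acc
k = k + z * z
for acc in k:
    k = 6
    for depth in z:
        k = k - (18 - 40)
        handle(20)
if 1 >= 40:
    k = k * z
    z = k == depth
else:
    process(k)
if k < z >= 24:
    acc = acc - handle(21)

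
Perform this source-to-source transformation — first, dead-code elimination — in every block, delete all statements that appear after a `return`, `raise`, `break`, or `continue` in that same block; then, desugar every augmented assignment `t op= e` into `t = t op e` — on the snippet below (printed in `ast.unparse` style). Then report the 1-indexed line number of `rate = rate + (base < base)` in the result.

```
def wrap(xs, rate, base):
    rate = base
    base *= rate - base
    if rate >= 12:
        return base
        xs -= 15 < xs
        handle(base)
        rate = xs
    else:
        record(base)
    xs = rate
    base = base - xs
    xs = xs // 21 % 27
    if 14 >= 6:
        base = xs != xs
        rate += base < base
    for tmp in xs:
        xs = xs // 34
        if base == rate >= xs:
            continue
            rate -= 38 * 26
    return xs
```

13

Transformed code:
def wrap(xs, rate, base):
    rate = base
    base = base * (rate - base)
    if rate >= 12:
        return base
    else:
        record(base)
    xs = rate
    base = base - xs
    xs = xs // 21 % 27
    if 14 >= 6:
        base = xs != xs
        rate = rate + (base < base)
    for tmp in xs:
        xs = xs // 34
        if base == rate >= xs:
            continue
    return xs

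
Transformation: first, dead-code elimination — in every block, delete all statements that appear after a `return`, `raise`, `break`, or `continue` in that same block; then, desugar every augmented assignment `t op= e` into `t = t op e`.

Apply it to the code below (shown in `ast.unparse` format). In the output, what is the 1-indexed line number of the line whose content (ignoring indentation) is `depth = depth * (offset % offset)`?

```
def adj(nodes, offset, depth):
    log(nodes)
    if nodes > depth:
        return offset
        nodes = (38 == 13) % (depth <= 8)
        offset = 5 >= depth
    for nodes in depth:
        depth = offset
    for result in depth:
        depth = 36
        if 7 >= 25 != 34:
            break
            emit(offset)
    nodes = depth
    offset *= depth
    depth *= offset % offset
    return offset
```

13

Transformed code:
def adj(nodes, offset, depth):
    log(nodes)
    if nodes > depth:
        return offset
    for nodes in depth:
        depth = offset
    for result in depth:
        depth = 36
        if 7 >= 25 != 34:
            break
    nodes = depth
    offset = offset * depth
    depth = depth * (offset % offset)
    return offset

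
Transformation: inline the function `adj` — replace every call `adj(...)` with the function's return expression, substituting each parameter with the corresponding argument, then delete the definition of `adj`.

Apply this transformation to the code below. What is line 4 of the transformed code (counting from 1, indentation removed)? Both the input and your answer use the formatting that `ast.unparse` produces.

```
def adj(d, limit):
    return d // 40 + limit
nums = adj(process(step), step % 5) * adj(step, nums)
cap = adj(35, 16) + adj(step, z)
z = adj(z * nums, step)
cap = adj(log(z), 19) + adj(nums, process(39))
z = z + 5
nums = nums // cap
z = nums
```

Transformed code:
nums = (process(step) // 40 + step % 5) * (step // 40 + nums)
cap = 35 // 40 + 16 + (step // 40 + z)
z = z * nums // 40 + step
cap = log(z) // 40 + 19 + (nums // 40 + process(39))
z = z + 5
nums = nums // cap
z = nums

cap = log(z) // 40 + 19 + (nums // 40 + process(39))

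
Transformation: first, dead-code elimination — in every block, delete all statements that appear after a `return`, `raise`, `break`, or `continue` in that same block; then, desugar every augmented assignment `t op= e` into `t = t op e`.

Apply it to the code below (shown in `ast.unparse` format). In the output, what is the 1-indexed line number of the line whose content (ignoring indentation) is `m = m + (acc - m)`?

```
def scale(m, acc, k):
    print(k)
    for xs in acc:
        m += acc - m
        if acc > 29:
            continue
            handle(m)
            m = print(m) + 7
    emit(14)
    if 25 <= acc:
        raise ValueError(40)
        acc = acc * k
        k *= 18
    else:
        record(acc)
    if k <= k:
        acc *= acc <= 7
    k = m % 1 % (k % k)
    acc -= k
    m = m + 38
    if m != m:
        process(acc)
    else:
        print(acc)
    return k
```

Transformed code:
def scale(m, acc, k):
    print(k)
    for xs in acc:
        m = m + (acc - m)
        if acc > 29:
            continue
    emit(14)
    if 25 <= acc:
        raise ValueError(40)
    else:
        record(acc)
    if k <= k:
        acc = acc * (acc <= 7)
    k = m % 1 % (k % k)
    acc = acc - k
    m = m + 38
    if m != m:
        process(acc)
    else:
        print(acc)
    return k

4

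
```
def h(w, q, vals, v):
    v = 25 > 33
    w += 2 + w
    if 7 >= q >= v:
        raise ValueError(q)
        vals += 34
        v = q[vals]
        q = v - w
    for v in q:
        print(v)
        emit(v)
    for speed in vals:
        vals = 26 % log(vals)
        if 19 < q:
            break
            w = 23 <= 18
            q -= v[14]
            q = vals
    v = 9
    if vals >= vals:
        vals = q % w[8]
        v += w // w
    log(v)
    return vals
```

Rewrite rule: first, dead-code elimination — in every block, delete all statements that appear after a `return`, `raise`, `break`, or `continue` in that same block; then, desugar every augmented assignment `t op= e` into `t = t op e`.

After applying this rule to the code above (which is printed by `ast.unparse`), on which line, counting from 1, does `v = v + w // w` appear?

Transformed code:
def h(w, q, vals, v):
    v = 25 > 33
    w = w + (2 + w)
    if 7 >= q >= v:
        raise ValueError(q)
    for v in q:
        print(v)
        emit(v)
    for speed in vals:
        vals = 26 % log(vals)
        if 19 < q:
            break
    v = 9
    if vals >= vals:
        vals = q % w[8]
        v = v + w // w
    log(v)
    return vals

16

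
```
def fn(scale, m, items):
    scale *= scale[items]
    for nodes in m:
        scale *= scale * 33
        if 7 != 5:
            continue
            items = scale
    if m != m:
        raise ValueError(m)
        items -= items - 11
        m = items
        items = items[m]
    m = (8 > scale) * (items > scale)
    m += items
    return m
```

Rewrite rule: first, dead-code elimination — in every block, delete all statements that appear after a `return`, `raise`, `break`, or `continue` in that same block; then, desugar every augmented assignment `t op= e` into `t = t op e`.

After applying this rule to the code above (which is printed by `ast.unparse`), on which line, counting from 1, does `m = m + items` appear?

Transformed code:
def fn(scale, m, items):
    scale = scale * scale[items]
    for nodes in m:
        scale = scale * (scale * 33)
        if 7 != 5:
            continue
    if m != m:
        raise ValueError(m)
    m = (8 > scale) * (items > scale)
    m = m + items
    return m

10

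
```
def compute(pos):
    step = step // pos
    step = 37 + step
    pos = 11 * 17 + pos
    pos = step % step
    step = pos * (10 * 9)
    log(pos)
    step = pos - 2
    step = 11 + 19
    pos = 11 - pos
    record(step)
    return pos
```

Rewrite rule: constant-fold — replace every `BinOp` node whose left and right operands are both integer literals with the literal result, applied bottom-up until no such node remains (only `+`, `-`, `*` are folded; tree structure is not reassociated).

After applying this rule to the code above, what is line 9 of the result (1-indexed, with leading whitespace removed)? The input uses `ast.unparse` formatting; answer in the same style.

Transformed code:
def compute(pos):
    step = step // pos
    step = 37 + step
    pos = 187 + pos
    pos = step % step
    step = pos * 90
    log(pos)
    step = pos - 2
    step = 30
    pos = 11 - pos
    record(step)
    return pos

step = 30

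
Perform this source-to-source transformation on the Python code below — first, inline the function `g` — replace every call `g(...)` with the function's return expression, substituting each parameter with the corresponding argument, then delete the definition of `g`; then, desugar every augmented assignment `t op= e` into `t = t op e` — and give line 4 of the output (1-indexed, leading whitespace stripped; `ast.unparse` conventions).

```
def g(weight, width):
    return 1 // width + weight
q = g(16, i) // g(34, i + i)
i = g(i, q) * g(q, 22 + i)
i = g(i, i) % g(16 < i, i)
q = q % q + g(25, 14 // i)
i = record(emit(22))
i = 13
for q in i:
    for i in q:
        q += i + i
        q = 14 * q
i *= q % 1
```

q = q % q + (1 // (14 // i) + 25)

Transformed code:
q = (1 // i + 16) // (1 // (i + i) + 34)
i = (1 // q + i) * (1 // (22 + i) + q)
i = (1 // i + i) % (1 // i + (16 < i))
q = q % q + (1 // (14 // i) + 25)
i = record(emit(22))
i = 13
for q in i:
    for i in q:
        q = q + (i + i)
        q = 14 * q
i = i * (q % 1)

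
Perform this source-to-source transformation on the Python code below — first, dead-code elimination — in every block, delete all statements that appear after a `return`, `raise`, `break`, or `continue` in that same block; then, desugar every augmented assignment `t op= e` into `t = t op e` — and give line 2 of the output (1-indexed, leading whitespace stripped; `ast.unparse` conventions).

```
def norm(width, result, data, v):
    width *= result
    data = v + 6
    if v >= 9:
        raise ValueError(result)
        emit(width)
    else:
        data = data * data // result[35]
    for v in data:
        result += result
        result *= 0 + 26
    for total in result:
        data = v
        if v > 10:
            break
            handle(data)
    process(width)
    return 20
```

Transformed code:
def norm(width, result, data, v):
    width = width * result
    data = v + 6
    if v >= 9:
        raise ValueError(result)
    else:
        data = data * data // result[35]
    for v in data:
        result = result + result
        result = result * (0 + 26)
    for total in result:
        data = v
        if v > 10:
            break
    process(width)
    return 20

width = width * result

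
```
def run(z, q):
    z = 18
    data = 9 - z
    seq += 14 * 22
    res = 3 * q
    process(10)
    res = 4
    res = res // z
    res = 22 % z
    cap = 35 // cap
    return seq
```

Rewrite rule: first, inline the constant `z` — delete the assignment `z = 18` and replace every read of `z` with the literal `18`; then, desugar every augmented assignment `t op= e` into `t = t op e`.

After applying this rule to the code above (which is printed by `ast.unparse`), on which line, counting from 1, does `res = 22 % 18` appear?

8

Transformed code:
def run(z, q):
    data = 9 - 18
    seq = seq + 14 * 22
    res = 3 * q
    process(10)
    res = 4
    res = res // 18
    res = 22 % 18
    cap = 35 // cap
    return seq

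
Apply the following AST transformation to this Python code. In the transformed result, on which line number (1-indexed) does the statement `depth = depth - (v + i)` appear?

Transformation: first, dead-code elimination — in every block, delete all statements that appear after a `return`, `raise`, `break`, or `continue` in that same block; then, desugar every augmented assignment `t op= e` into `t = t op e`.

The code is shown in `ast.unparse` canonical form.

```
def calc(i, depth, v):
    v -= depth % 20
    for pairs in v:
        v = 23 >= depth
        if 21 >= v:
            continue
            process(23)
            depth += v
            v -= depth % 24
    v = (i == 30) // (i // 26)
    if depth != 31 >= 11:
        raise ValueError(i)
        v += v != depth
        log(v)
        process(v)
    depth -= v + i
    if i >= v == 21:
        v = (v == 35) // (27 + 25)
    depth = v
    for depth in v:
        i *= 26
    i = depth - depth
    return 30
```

Transformed code:
def calc(i, depth, v):
    v = v - depth % 20
    for pairs in v:
        v = 23 >= depth
        if 21 >= v:
            continue
    v = (i == 30) // (i // 26)
    if depth != 31 >= 11:
        raise ValueError(i)
    depth = depth - (v + i)
    if i >= v == 21:
        v = (v == 35) // (27 + 25)
    depth = v
    for depth in v:
        i = i * 26
    i = depth - depth
    return 30

10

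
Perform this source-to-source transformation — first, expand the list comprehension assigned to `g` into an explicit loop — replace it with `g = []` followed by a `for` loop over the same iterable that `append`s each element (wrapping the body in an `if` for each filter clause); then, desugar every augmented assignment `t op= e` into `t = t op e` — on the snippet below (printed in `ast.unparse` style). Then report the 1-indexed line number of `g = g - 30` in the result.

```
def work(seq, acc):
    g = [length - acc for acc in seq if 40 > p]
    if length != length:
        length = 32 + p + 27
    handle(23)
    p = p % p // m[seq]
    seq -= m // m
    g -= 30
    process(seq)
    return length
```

Transformed code:
def work(seq, acc):
    g = []
    for acc in seq:
        if 40 > p:
            g.append(length - acc)
    if length != length:
        length = 32 + p + 27
    handle(23)
    p = p % p // m[seq]
    seq = seq - m // m
    g = g - 30
    process(seq)
    return length

11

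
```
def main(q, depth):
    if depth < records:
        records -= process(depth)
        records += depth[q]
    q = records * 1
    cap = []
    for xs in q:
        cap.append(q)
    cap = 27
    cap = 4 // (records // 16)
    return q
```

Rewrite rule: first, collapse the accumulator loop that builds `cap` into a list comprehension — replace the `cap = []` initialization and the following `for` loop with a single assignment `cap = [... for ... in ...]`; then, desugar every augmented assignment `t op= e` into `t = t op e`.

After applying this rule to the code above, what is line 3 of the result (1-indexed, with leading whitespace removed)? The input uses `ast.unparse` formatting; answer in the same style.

records = records - process(depth)

Transformed code:
def main(q, depth):
    if depth < records:
        records = records - process(depth)
        records = records + depth[q]
    q = records * 1
    cap = [q for xs in q]
    cap = 27
    cap = 4 // (records // 16)
    return q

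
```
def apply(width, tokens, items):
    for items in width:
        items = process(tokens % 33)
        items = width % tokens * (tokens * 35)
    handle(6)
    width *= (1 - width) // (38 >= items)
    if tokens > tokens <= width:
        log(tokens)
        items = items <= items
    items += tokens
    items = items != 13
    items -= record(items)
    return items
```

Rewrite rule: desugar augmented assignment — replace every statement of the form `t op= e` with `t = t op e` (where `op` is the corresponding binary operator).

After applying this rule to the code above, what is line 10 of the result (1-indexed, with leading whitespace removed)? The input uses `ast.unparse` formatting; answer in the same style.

items = items + tokens

Transformed code:
def apply(width, tokens, items):
    for items in width:
        items = process(tokens % 33)
        items = width % tokens * (tokens * 35)
    handle(6)
    width = width * ((1 - width) // (38 >= items))
    if tokens > tokens <= width:
        log(tokens)
        items = items <= items
    items = items + tokens
    items = items != 13
    items = items - record(items)
    return items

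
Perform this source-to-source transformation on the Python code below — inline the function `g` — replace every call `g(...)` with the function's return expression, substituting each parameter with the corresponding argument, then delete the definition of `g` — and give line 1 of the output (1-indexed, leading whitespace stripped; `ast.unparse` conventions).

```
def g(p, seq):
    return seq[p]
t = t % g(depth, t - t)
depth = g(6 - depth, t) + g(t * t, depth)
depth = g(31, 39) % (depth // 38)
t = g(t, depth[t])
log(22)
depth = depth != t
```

t = t % (t - t)[depth]

Transformed code:
t = t % (t - t)[depth]
depth = t[6 - depth] + depth[t * t]
depth = 39[31] % (depth // 38)
t = depth[t][t]
log(22)
depth = depth != t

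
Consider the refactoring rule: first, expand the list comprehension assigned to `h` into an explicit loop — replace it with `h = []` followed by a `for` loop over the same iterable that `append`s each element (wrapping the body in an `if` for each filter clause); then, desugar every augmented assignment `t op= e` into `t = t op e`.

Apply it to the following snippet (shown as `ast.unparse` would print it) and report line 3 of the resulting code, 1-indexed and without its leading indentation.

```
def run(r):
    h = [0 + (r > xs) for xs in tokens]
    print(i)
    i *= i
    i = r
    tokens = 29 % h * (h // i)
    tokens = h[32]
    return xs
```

for xs in tokens:

Transformed code:
def run(r):
    h = []
    for xs in tokens:
        h.append(0 + (r > xs))
    print(i)
    i = i * i
    i = r
    tokens = 29 % h * (h // i)
    tokens = h[32]
    return xs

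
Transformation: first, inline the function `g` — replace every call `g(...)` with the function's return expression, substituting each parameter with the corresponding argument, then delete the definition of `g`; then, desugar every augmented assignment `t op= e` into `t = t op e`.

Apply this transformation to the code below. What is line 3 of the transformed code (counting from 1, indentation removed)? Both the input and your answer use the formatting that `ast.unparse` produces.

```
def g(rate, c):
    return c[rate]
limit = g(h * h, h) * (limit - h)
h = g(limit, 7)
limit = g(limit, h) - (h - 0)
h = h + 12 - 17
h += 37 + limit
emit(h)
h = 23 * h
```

Transformed code:
limit = h[h * h] * (limit - h)
h = 7[limit]
limit = h[limit] - (h - 0)
h = h + 12 - 17
h = h + (37 + limit)
emit(h)
h = 23 * h

limit = h[limit] - (h - 0)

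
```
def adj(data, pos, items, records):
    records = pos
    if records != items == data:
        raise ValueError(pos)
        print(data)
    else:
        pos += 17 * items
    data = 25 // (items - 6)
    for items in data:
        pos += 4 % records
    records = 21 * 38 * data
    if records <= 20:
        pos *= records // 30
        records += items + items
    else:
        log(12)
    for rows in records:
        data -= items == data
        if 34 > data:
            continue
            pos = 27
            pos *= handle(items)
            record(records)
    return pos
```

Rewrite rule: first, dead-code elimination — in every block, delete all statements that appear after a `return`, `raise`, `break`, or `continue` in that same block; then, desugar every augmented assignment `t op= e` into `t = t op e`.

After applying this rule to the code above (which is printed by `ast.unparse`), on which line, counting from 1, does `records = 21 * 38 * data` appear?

10

Transformed code:
def adj(data, pos, items, records):
    records = pos
    if records != items == data:
        raise ValueError(pos)
    else:
        pos = pos + 17 * items
    data = 25 // (items - 6)
    for items in data:
        pos = pos + 4 % records
    records = 21 * 38 * data
    if records <= 20:
        pos = pos * (records // 30)
        records = records + (items + items)
    else:
        log(12)
    for rows in records:
        data = data - (items == data)
        if 34 > data:
            continue
    return pos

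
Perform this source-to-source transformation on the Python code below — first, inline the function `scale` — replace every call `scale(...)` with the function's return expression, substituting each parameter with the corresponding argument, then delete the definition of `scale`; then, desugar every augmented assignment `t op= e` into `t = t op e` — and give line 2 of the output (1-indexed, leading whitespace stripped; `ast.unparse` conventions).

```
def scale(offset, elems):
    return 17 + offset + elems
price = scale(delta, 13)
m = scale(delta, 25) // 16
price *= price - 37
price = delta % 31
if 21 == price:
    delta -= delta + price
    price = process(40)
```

m = (17 + delta + 25) // 16

Transformed code:
price = 17 + delta + 13
m = (17 + delta + 25) // 16
price = price * (price - 37)
price = delta % 31
if 21 == price:
    delta = delta - (delta + price)
    price = process(40)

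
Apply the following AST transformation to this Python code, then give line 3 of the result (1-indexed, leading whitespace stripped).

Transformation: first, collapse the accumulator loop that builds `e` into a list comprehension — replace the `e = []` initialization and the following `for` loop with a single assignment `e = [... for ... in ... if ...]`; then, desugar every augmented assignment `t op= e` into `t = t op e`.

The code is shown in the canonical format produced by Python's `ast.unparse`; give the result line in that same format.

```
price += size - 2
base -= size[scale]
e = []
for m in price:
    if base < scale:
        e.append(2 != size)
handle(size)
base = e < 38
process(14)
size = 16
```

e = [2 != size for m in price if base < scale]

Transformed code:
price = price + (size - 2)
base = base - size[scale]
e = [2 != size for m in price if base < scale]
handle(size)
base = e < 38
process(14)
size = 16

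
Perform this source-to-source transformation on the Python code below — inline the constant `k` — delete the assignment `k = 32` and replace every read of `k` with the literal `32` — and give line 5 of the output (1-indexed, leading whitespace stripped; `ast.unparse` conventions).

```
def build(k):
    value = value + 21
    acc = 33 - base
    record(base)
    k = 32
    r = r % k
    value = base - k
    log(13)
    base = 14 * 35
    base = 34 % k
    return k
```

Transformed code:
def build(k):
    value = value + 21
    acc = 33 - base
    record(base)
    r = r % 32
    value = base - 32
    log(13)
    base = 14 * 35
    base = 34 % 32
    return 32

r = r % 32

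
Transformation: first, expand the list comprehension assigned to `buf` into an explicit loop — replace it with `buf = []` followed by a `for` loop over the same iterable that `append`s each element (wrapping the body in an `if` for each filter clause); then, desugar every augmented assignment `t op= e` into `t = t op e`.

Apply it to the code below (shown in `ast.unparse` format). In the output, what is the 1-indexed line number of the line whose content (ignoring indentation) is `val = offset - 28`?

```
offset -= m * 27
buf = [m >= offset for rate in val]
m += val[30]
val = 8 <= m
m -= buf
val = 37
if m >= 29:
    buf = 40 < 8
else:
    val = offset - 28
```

12

Transformed code:
offset = offset - m * 27
buf = []
for rate in val:
    buf.append(m >= offset)
m = m + val[30]
val = 8 <= m
m = m - buf
val = 37
if m >= 29:
    buf = 40 < 8
else:
    val = offset - 28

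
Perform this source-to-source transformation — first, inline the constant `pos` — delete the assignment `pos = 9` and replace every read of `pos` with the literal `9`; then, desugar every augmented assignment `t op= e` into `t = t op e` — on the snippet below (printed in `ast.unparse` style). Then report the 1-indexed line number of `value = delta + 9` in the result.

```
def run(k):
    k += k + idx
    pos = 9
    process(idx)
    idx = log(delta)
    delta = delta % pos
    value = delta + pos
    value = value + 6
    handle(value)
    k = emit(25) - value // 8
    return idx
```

Transformed code:
def run(k):
    k = k + (k + idx)
    process(idx)
    idx = log(delta)
    delta = delta % 9
    value = delta + 9
    value = value + 6
    handle(value)
    k = emit(25) - value // 8
    return idx

6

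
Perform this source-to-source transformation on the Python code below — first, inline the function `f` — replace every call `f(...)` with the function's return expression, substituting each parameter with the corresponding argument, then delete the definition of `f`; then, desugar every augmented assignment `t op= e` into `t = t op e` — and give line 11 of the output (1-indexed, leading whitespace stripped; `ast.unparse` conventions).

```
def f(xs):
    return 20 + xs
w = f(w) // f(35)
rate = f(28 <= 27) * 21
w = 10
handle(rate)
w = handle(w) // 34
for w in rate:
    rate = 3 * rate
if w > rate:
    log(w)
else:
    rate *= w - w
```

Transformed code:
w = (20 + w) // (20 + 35)
rate = (20 + (28 <= 27)) * 21
w = 10
handle(rate)
w = handle(w) // 34
for w in rate:
    rate = 3 * rate
if w > rate:
    log(w)
else:
    rate = rate * (w - w)

rate = rate * (w - w)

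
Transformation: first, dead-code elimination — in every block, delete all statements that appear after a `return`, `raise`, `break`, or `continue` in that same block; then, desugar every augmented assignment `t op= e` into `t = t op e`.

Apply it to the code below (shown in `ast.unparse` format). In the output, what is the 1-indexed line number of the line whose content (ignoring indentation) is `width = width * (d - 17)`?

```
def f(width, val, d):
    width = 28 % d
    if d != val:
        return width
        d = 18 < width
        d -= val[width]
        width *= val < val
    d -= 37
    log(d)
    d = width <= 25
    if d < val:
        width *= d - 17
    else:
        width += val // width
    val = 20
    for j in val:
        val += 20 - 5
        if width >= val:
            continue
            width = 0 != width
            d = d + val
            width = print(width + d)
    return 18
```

9

Transformed code:
def f(width, val, d):
    width = 28 % d
    if d != val:
        return width
    d = d - 37
    log(d)
    d = width <= 25
    if d < val:
        width = width * (d - 17)
    else:
        width = width + val // width
    val = 20
    for j in val:
        val = val + (20 - 5)
        if width >= val:
            continue
    return 18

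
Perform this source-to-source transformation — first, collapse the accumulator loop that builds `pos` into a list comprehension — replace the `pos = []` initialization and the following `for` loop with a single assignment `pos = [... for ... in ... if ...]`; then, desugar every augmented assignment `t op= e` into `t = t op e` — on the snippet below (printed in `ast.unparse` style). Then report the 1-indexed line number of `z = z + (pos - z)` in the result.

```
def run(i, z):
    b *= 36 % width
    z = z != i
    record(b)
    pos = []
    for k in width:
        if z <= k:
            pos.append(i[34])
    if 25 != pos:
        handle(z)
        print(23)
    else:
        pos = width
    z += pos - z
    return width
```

Transformed code:
def run(i, z):
    b = b * (36 % width)
    z = z != i
    record(b)
    pos = [i[34] for k in width if z <= k]
    if 25 != pos:
        handle(z)
        print(23)
    else:
        pos = width
    z = z + (pos - z)
    return width

11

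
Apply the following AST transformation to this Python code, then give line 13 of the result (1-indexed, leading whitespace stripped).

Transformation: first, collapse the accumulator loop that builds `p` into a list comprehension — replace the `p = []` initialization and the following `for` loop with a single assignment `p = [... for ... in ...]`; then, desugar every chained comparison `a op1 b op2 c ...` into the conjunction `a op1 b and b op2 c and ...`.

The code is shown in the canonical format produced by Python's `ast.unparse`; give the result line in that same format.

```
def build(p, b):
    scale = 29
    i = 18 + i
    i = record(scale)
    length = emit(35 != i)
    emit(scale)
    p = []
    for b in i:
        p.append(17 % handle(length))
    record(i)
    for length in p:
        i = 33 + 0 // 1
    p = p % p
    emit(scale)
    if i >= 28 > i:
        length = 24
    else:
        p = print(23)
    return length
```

if i >= 28 and 28 > i:

Transformed code:
def build(p, b):
    scale = 29
    i = 18 + i
    i = record(scale)
    length = emit(35 != i)
    emit(scale)
    p = [17 % handle(length) for b in i]
    record(i)
    for length in p:
        i = 33 + 0 // 1
    p = p % p
    emit(scale)
    if i >= 28 and 28 > i:
        length = 24
    else:
        p = print(23)
    return length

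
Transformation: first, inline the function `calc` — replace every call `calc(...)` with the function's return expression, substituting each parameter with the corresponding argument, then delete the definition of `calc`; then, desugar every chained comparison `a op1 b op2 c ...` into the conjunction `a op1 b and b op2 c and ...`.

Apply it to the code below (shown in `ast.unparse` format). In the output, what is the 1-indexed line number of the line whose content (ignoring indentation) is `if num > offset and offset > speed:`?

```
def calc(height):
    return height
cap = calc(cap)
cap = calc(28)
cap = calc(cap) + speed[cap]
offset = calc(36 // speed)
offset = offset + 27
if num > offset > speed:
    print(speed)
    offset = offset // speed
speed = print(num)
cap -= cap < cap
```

Transformed code:
cap = cap
cap = 28
cap = cap + speed[cap]
offset = 36 // speed
offset = offset + 27
if num > offset and offset > speed:
    print(speed)
    offset = offset // speed
speed = print(num)
cap -= cap < cap

6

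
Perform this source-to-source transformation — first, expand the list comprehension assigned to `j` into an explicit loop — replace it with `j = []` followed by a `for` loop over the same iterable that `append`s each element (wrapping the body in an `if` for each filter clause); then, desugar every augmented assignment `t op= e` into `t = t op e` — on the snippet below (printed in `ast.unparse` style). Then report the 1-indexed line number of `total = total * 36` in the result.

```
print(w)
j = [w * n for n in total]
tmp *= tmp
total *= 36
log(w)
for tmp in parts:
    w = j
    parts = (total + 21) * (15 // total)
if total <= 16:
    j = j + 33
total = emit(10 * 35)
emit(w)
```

Transformed code:
print(w)
j = []
for n in total:
    j.append(w * n)
tmp = tmp * tmp
total = total * 36
log(w)
for tmp in parts:
    w = j
    parts = (total + 21) * (15 // total)
if total <= 16:
    j = j + 33
total = emit(10 * 35)
emit(w)

6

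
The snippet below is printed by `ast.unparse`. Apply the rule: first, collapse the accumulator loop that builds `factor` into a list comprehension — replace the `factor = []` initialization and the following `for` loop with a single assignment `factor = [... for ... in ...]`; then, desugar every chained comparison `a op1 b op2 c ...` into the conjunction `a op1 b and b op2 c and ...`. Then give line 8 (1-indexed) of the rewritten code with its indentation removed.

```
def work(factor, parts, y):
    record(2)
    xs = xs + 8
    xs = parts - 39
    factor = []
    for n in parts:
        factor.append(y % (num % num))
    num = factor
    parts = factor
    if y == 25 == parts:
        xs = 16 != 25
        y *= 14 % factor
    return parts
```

Transformed code:
def work(factor, parts, y):
    record(2)
    xs = xs + 8
    xs = parts - 39
    factor = [y % (num % num) for n in parts]
    num = factor
    parts = factor
    if y == 25 and 25 == parts:
        xs = 16 != 25
        y *= 14 % factor
    return parts

if y == 25 and 25 == parts:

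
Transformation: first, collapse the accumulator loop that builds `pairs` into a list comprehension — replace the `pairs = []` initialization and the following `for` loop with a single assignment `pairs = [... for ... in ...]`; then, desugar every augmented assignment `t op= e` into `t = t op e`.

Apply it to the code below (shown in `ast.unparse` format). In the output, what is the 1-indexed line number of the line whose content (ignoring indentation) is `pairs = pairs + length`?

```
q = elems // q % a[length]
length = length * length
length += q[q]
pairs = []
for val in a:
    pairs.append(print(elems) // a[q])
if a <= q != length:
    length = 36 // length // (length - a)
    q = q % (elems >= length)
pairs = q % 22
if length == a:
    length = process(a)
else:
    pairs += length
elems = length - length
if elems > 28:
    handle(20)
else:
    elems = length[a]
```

Transformed code:
q = elems // q % a[length]
length = length * length
length = length + q[q]
pairs = [print(elems) // a[q] for val in a]
if a <= q != length:
    length = 36 // length // (length - a)
    q = q % (elems >= length)
pairs = q % 22
if length == a:
    length = process(a)
else:
    pairs = pairs + length
elems = length - length
if elems > 28:
    handle(20)
else:
    elems = length[a]

12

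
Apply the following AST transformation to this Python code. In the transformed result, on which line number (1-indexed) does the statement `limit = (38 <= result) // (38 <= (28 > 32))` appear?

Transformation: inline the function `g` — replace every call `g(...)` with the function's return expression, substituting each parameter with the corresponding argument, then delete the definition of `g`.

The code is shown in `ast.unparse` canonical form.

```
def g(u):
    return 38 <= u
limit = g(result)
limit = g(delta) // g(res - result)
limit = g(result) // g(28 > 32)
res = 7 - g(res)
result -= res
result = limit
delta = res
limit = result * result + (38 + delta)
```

3

Transformed code:
limit = 38 <= result
limit = (38 <= delta) // (38 <= res - result)
limit = (38 <= result) // (38 <= (28 > 32))
res = 7 - (38 <= res)
result -= res
result = limit
delta = res
limit = result * result + (38 + delta)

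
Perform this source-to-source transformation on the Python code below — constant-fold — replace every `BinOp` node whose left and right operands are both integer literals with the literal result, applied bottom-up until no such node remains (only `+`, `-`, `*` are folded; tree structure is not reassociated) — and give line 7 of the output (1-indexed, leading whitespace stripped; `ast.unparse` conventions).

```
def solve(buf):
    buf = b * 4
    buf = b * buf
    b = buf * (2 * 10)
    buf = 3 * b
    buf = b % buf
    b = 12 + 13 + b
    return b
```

b = 25 + b

Transformed code:
def solve(buf):
    buf = b * 4
    buf = b * buf
    b = buf * 20
    buf = 3 * b
    buf = b % buf
    b = 25 + b
    return b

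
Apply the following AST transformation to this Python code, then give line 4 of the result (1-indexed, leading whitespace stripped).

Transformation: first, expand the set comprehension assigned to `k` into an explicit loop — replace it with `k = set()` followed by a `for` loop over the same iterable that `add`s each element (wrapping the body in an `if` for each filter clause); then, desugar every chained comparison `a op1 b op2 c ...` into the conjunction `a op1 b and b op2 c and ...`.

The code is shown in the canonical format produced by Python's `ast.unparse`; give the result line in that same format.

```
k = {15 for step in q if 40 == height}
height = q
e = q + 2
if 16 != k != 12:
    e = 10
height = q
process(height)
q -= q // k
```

Transformed code:
k = set()
for step in q:
    if 40 == height:
        k.add(15)
height = q
e = q + 2
if 16 != k and k != 12:
    e = 10
height = q
process(height)
q -= q // k

k.add(15)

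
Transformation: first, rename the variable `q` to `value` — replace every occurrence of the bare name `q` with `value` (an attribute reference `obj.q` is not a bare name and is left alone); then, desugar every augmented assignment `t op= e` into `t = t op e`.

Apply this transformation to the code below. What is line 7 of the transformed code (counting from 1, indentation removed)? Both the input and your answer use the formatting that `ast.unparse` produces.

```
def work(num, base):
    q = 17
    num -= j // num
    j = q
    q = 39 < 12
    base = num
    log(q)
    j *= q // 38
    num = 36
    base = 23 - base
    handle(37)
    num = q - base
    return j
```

log(value)

Transformed code:
def work(num, base):
    value = 17
    num = num - j // num
    j = value
    value = 39 < 12
    base = num
    log(value)
    j = j * (value // 38)
    num = 36
    base = 23 - base
    handle(37)
    num = value - base
    return j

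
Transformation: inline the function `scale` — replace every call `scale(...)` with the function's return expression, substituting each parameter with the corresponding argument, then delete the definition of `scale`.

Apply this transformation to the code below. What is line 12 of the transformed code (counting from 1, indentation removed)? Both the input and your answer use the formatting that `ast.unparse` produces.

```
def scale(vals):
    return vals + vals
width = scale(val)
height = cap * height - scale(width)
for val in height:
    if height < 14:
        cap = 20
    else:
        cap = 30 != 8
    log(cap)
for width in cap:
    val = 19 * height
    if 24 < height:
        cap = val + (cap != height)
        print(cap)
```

Transformed code:
width = val + val
height = cap * height - (width + width)
for val in height:
    if height < 14:
        cap = 20
    else:
        cap = 30 != 8
    log(cap)
for width in cap:
    val = 19 * height
    if 24 < height:
        cap = val + (cap != height)
        print(cap)

cap = val + (cap != height)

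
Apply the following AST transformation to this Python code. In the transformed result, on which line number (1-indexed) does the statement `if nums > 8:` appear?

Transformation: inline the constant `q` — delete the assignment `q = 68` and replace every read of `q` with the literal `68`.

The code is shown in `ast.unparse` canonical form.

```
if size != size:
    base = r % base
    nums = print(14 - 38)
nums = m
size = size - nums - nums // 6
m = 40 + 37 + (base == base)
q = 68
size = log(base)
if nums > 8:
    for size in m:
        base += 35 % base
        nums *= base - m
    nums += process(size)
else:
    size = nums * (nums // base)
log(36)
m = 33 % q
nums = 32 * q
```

8

Transformed code:
if size != size:
    base = r % base
    nums = print(14 - 38)
nums = m
size = size - nums - nums // 6
m = 40 + 37 + (base == base)
size = log(base)
if nums > 8:
    for size in m:
        base += 35 % base
        nums *= base - m
    nums += process(size)
else:
    size = nums * (nums // base)
log(36)
m = 33 % 68
nums = 32 * 68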